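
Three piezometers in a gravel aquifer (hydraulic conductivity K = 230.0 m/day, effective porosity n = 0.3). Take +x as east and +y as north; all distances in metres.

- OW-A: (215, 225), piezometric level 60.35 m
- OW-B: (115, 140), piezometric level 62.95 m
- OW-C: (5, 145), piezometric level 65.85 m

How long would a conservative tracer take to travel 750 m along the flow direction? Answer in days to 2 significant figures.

37 days

With h = a·x + b·y + c and OW-A as origin, the differences give:
  (-100)·a + (-85)·b = +2.60
  (-210)·a + (-80)·b = +5.50
Eliminate b (×(-80) and ×(-85), subtract): -9850·a = 259.500 → a = ∂h/∂x = -0.02635
Back-substitute: b = ∂h/∂y = +0.0004061.
|∇h| = √(-0.02635² + 0.0004061²) = 0.02635
Seepage velocity v = K·i/n = 230.0 × 0.02635 / 0.3 = 20.2 m/day.
t = 750 / 20.2 = 37.13 days.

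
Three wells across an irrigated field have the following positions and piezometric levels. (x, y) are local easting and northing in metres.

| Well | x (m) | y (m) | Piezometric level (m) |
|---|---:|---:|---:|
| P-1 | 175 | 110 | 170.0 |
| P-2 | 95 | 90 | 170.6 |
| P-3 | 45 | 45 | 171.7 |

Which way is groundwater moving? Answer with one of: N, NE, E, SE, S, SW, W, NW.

N

With h = a·x + b·y + c and P-1 as origin, the differences give:
  (-80)·a + (-20)·b = +0.6
  (-130)·a + (-65)·b = +1.7
Eliminate b (×(-65) and ×(-20), subtract): 2600·a = -5.00 → a = ∂h/∂x = -0.001923
Back-substitute: b = ∂h/∂y = -0.02231.
Flow = −∇h = (+0.001923 east, +0.02231 north), which points north.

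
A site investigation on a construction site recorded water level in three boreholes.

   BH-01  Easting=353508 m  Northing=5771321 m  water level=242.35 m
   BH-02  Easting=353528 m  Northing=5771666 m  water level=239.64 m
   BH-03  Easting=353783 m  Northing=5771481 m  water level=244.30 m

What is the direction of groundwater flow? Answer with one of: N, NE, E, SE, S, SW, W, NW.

Differences from BH-01: to BH-02 (Δx, Δy, Δh) = (20, 345, -2.71); to BH-03 = (275, 160, +1.95).
Solve a·Δx + b·Δy = Δh: det = 20·160 − 275·345 = -91675.
∂h/∂x = [(-2.71)·160 − (+1.95)·345] / -91675 = +0.01207
∂h/∂y = [20·(+1.95) − 275·(-2.71)] / -91675 = -0.008555
Flow = −∇h = (-0.01207 east, +0.008555 north), which points northwest.

NW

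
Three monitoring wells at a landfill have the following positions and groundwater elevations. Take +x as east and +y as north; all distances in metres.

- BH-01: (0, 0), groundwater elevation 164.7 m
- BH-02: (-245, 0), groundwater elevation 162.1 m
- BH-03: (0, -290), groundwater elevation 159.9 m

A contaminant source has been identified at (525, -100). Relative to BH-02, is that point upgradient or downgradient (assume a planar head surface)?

upgradient

∂h/∂x = (162.1 − 164.7) / (-245 − 0) = +0.01061
∂h/∂y = (159.9 − 164.7) / (-290 − 0) = +0.01655
Head at (525, -100) = 164.7 + (+0.01061)·(525) + (+0.01655)·(-100) = 168.62 m.
That is higher than the 162.1 m at BH-02, so the point is upgradient.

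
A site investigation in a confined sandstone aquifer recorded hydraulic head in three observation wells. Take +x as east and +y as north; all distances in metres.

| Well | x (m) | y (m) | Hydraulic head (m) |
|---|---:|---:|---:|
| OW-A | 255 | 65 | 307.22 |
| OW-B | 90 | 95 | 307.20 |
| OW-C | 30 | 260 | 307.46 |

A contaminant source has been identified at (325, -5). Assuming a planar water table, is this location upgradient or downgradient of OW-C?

downgradient

Differences from OW-A: to OW-B (Δx, Δy, Δh) = (-165, 30, -0.02); to OW-C = (-225, 195, +0.24).
Determinant of the coordinate differences = (-165)·195 − (-225)·30 = -25425.
∂h/∂x = [(-0.02)·195 − (+0.24)·30] / -25425 = +0.0004366
∂h/∂y = [(-165)·(+0.24) − (-225)·(-0.02)] / -25425 = +0.001735
Head at (325, -5) = 307.22 + (+0.0004366)·(70) + (+0.001735)·(-70) = 307.13 m.
That is lower than the 307.46 m at OW-C, so the point is downgradient.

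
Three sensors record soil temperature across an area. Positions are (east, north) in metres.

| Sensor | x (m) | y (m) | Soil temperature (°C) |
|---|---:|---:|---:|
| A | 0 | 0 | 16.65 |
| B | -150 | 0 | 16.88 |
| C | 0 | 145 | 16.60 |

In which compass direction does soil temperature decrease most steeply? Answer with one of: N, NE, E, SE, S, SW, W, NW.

E

∂T/∂x = (16.88 − 16.65) / (-150 − 0) = -0.001533
∂T/∂y = (16.60 − 16.65) / (145 − 0) = -0.0003448
Steepest decrease is along −∇f = (+0.001533 E, +0.0003448 N) → east.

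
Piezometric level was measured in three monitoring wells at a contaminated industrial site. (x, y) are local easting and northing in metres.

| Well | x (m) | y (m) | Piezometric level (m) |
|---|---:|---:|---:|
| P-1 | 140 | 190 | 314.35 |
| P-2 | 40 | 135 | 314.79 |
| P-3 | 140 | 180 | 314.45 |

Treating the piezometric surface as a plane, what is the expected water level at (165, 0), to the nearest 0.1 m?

316.3 m

Differences from P-1: to P-2 (Δx, Δy, Δh) = (-100, -55, +0.44); to P-3 = (0, -10, +0.10).
Determinant of the coordinate differences = (-100)·(-10) − 0·(-55) = 1000.
∂h/∂x = [(+0.44)·(-10) − (+0.10)·(-55)] / 1000 = +0.001100
∂h/∂y = [(-100)·(+0.10) − 0·(+0.44)] / 1000 = -0.010000
h(165, 0) = 314.35 + (+0.001100)·(25) + (-0.010000)·(-190) = 314.35 +0.027 +1.900 = 316.277 m.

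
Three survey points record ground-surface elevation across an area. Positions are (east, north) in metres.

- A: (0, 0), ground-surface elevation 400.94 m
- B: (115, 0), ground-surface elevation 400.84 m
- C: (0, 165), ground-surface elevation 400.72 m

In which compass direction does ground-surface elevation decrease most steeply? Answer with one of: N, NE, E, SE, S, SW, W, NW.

∂z/∂x = (400.84 − 400.94) / (115 − 0) = -0.0008696
∂z/∂y = (400.72 − 400.94) / (165 − 0) = -0.001333
Steepest decrease is along −∇f = (+0.0008696 E, +0.001333 N) → northeast.

NE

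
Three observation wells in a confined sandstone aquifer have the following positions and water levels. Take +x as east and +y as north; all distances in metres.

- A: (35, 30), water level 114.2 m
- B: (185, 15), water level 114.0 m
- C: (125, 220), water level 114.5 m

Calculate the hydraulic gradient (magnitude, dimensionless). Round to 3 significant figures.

Three-point gradient (reference A): Δ to B = (150, -15, -0.2), Δ to C = (90, 190, +0.3).
∂h/∂x = -0.001122, ∂h/∂y = +0.002111 (det = 29850).
|∇h| = √(-0.001122² + 0.002111²) = 0.002391

0.00239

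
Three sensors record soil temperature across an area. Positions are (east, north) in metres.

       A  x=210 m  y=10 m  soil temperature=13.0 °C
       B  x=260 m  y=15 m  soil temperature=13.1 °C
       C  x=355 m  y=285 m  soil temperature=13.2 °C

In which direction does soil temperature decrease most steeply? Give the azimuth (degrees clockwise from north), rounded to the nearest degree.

Taking A as reference: B−A = (50, 5, +0.1); C−A = (145, 275, +0.2).
Solve a·Δx + b·Δy = ΔT: det = 50·275 − 145·5 = 13025.
∂T/∂x = [(+0.1)·275 − (+0.2)·5] / 13025 = +0.002035
∂T/∂y = [50·(+0.2) − 145·(+0.1)] / 13025 = -0.0003455
Steepest decrease is along −∇f: components (-0.002035 E, +0.0003455 N).
Azimuth = atan2(-0.002035, +0.0003455) = 279.6° ≈ 280°.

280°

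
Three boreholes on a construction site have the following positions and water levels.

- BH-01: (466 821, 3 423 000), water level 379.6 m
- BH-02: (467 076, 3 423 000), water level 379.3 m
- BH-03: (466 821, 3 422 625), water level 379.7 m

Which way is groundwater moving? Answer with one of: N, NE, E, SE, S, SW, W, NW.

∂h/∂x = (379.3 − 379.6) / (467076 − 466821) = -0.001176
∂h/∂y = (379.7 − 379.6) / (3422625 − 3423000) = -0.0002667
Flow = −∇h = (+0.001176 east, +0.0002667 north), which points east.

E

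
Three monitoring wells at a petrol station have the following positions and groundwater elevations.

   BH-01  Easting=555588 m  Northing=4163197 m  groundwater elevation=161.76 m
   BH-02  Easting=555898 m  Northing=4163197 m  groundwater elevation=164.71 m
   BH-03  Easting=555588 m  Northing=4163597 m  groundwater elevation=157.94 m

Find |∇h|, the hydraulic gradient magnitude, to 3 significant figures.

0.0135

∂h/∂x = (164.71 − 161.76) / (555898 − 555588) = +0.009516
∂h/∂y = (157.94 − 161.76) / (4163597 − 4163197) = -0.009550
|∇h| = √(0.009516² + -0.009550²) = 0.01348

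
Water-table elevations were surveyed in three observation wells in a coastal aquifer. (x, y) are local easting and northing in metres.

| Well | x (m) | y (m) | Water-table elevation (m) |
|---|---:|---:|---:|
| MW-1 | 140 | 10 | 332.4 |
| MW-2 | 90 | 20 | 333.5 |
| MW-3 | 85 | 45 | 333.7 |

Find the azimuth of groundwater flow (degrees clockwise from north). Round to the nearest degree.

With h = a·x + b·y + c and MW-1 as origin, the differences give:
  (-50)·a + 10·b = +1.1
  (-55)·a + 35·b = +1.3
Eliminate b (×35 and ×10, subtract): -1200·a = 25.50 → a = ∂h/∂x = -0.02125
Back-substitute: b = ∂h/∂y = +0.003750.
Flow direction (−∇h) has components (+0.02125 E, -0.003750 N).
Azimuth = atan2(E, N) = atan2(+0.02125, -0.003750) = 100.0° ≈ 100°.

100°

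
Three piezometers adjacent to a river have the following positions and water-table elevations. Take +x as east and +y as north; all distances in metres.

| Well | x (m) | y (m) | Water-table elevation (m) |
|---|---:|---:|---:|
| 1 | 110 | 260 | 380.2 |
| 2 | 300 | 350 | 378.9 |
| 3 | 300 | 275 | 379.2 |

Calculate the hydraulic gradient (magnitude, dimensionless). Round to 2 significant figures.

0.0064

Taking 1 as reference: 2−1 = (190, 90, -1.3); 3−1 = (190, 15, -1.0).
Solve a·Δx + b·Δy = Δh: det = 190·15 − 190·90 = -14250.
∂h/∂x = [(-1.3)·15 − (-1.0)·90] / -14250 = -0.004947
∂h/∂y = [190·(-1.0) − 190·(-1.3)] / -14250 = -0.004000
|∇h| = √(-0.004947² + -0.004000²) = 0.006362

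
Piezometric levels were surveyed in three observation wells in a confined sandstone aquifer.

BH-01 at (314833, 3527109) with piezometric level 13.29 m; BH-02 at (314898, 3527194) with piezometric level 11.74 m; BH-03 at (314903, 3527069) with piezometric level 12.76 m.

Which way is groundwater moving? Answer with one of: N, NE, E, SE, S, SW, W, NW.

Taking BH-01 as reference: BH-02−BH-01 = (65, 85, -1.55); BH-03−BH-01 = (70, -40, -0.53).
Solve a·Δx + b·Δy = Δh: det = 65·(-40) − 70·85 = -8550.
∂h/∂x = [(-1.55)·(-40) − (-0.53)·85] / -8550 = -0.01252
∂h/∂y = [65·(-0.53) − 70·(-1.55)] / -8550 = -0.008661
Flow = −∇h = (+0.01252 east, +0.008661 north), which points northeast.

NE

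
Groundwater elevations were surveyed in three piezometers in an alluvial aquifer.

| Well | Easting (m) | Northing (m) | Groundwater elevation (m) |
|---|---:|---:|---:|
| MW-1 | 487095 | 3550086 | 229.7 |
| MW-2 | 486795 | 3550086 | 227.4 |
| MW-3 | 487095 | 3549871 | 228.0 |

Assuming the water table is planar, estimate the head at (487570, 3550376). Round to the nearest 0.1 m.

∂h/∂x = (227.4 − 229.7) / (486795 − 487095) = +0.007667
∂h/∂y = (228.0 − 229.7) / (3549871 − 3550086) = +0.007907
h(487570, 3550376) = 229.7 + (+0.007667)·(475) + (+0.007907)·(290) = 229.7 +3.642 +2.293 = 235.635 m.

235.6 m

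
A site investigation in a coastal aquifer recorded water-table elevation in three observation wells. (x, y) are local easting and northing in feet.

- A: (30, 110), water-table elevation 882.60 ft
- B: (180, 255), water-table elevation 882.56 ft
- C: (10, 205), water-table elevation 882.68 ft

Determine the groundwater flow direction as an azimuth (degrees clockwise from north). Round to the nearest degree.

126°

Three-point gradient (reference A): Δ to B = (150, 145, -0.04), Δ to C = (-20, 95, +0.08).
∂h/∂x = -0.0008980, ∂h/∂y = +0.0006531 (det = 17150).
Flow direction (−∇h) has components (+0.0008980 E, -0.0006531 N).
Azimuth = atan2(E, N) = atan2(+0.0008980, -0.0006531) = 126.0° ≈ 126°.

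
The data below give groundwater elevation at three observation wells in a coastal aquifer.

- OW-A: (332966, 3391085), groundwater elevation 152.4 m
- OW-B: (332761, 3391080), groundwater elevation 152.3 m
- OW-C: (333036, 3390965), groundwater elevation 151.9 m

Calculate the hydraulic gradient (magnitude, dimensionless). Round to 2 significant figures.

Three-point gradient (reference OW-A): Δ to OW-B = (-205, -5, -0.1), Δ to OW-C = (70, -120, -0.5).
∂h/∂x = +0.0003808, ∂h/∂y = +0.004389 (det = 24950).
|∇h| = √(0.0003808² + 0.004389²) = 0.004405

0.0044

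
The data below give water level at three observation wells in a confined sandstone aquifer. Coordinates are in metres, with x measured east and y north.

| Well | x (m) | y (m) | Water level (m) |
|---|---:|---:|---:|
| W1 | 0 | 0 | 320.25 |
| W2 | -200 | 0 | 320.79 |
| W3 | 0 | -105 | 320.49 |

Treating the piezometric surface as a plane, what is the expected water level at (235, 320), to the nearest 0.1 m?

∂h/∂x = (320.79 − 320.25) / (-200 − 0) = -0.002700
∂h/∂y = (320.49 − 320.25) / (-105 − 0) = -0.002286
h(235, 320) = 320.25 + (-0.002700)·(235) + (-0.002286)·(320) = 320.25 -0.635 -0.731 = 318.884 m.

318.9 m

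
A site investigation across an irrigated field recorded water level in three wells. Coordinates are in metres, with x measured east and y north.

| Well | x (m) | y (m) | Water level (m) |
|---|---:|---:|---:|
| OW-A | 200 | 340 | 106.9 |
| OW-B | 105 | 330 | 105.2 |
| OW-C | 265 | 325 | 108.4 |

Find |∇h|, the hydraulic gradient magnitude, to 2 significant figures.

With h = a·x + b·y + c and OW-A as origin, the differences give:
  (-95)·a + (-10)·b = -1.7
  65·a + (-15)·b = +1.5
Eliminate b (×(-15) and ×(-10), subtract): 2075·a = 40.50 → a = ∂h/∂x = +0.01952
Back-substitute: b = ∂h/∂y = -0.01542.
|∇h| = √(0.01952² + -0.01542²) = 0.02488

0.025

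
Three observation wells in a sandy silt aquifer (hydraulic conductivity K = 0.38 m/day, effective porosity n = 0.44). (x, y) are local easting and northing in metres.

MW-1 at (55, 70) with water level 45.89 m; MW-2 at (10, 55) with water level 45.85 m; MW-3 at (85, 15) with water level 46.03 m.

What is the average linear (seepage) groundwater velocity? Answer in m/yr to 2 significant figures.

With h = a·x + b·y + c and MW-1 as origin, the differences give:
  (-45)·a + (-15)·b = -0.04
  30·a + (-55)·b = +0.14
Eliminate b (×(-55) and ×(-15), subtract): 2925·a = 4.300 → a = ∂h/∂x = +0.001470
Back-substitute: b = ∂h/∂y = -0.001744.
|∇h| = √(0.001470² + -0.001744²) = 0.002281
Seepage velocity v = K·i/n = 0.38 × 0.002281 / 0.44 = 0.00197 m/day = 0.7195 m/yr.

0.72 m/yr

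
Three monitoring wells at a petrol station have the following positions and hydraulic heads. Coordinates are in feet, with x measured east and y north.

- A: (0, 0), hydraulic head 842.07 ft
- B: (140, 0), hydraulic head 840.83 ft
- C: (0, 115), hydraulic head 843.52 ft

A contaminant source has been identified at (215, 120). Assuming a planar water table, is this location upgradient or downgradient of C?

∂h/∂x = (840.83 − 842.07) / (140 − 0) = -0.008857
∂h/∂y = (843.52 − 842.07) / (115 − 0) = +0.01261
Head at (215, 120) = 842.07 + (-0.008857)·(215) + (+0.01261)·(120) = 841.68 ft.
That is lower than the 843.52 ft at C, so the point is downgradient.

downgradient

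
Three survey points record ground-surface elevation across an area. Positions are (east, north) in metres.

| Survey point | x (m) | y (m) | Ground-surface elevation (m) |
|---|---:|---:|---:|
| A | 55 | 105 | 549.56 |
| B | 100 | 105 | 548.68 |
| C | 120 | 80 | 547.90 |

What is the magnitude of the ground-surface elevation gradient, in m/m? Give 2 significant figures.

0.025 m/m

Taking A as reference: B−A = (45, 0, -0.88); C−A = (65, -25, -1.66).
Solve a·Δx + b·Δy = Δz: det = 45·(-25) − 65·0 = -1125.
∂z/∂x = [(-0.88)·(-25) − (-1.66)·0] / -1125 = -0.01956
∂z/∂y = [45·(-1.66) − 65·(-0.88)] / -1125 = +0.01556
|∇f| = √(-0.01956² + 0.01556²) = 0.02499 m/m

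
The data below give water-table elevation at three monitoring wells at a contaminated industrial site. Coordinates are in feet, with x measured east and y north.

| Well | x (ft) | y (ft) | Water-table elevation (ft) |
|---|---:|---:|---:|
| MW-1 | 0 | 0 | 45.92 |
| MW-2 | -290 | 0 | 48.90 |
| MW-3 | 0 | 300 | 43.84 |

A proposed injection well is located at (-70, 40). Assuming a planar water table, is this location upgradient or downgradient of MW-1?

∂h/∂x = (48.90 − 45.92) / (-290 − 0) = -0.01028
∂h/∂y = (43.84 − 45.92) / (300 − 0) = -0.006933
Head at (-70, 40) = 45.92 + (-0.01028)·(-70) + (-0.006933)·(40) = 46.36 ft.
That is higher than the 45.92 ft at MW-1, so the point is upgradient.

upgradient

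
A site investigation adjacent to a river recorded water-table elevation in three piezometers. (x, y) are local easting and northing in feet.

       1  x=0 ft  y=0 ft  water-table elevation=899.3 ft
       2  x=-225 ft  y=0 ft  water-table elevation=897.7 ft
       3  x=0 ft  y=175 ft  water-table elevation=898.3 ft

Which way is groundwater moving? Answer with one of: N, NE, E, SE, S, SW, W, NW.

∂h/∂x = (897.7 − 899.3) / (-225 − 0) = +0.007111
∂h/∂y = (898.3 − 899.3) / (175 − 0) = -0.005714
Flow = −∇h = (-0.007111 east, +0.005714 north), which points northwest.

NW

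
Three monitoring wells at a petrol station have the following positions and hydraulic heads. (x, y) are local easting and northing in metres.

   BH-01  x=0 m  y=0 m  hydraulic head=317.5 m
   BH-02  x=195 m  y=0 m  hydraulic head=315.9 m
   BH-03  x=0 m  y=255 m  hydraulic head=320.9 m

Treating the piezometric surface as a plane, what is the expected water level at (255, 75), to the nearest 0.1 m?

∂h/∂x = (315.9 − 317.5) / (195 − 0) = -0.008205
∂h/∂y = (320.9 − 317.5) / (255 − 0) = +0.01333
h(255, 75) = 317.5 + (-0.008205)·(255) + (+0.01333)·(75) = 317.5 -2.092 +1.000 = 316.408 m.

316.4 m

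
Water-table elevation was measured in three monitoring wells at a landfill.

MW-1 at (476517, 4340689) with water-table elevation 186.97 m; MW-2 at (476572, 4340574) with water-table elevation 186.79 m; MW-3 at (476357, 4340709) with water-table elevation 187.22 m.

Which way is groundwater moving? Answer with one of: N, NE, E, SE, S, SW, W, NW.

With h = a·x + b·y + c and MW-1 as origin, the differences give:
  55·a + (-115)·b = -0.18
  (-160)·a + 20·b = +0.25
Eliminate b (×20 and ×(-115), subtract): -17300·a = 25.150 → a = ∂h/∂x = -0.001454
Back-substitute: b = ∂h/∂y = +0.0008699.
Flow = −∇h = (+0.001454 east, -0.0008699 north), which points southeast.

SE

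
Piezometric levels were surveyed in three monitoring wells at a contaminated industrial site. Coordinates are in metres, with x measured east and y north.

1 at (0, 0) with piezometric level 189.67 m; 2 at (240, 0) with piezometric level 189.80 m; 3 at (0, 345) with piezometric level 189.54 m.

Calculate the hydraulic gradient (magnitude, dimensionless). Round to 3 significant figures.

0.000660

∂h/∂x = (189.80 − 189.67) / (240 − 0) = +0.0005417
∂h/∂y = (189.54 − 189.67) / (345 − 0) = -0.0003768
|∇h| = √(0.0005417² + -0.0003768²) = 0.0006599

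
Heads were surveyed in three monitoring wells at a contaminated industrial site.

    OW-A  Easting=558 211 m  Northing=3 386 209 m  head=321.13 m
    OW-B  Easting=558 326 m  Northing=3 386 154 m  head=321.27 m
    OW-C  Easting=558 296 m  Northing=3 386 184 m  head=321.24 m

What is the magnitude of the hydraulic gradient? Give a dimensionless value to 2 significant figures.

Differences from OW-A: to OW-B (Δx, Δy, Δh) = (115, -55, +0.14); to OW-C = (85, -25, +0.11).
Determinant of the coordinate differences = 115·(-25) − 85·(-55) = 1800.
∂h/∂x = [(+0.14)·(-25) − (+0.11)·(-55)] / 1800 = +0.001417
∂h/∂y = [115·(+0.11) − 85·(+0.14)] / 1800 = +0.0004167
|∇h| = √(0.001417² + 0.0004167²) = 0.001477

0.0015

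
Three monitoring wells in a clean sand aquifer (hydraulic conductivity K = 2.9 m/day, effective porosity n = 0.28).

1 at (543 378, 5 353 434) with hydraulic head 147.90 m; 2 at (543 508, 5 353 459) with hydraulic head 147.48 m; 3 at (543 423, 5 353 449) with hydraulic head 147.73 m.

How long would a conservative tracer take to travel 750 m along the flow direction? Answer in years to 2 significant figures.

43 years

Taking 1 as reference: 2−1 = (130, 25, -0.42); 3−1 = (45, 15, -0.17).
Solve a·Δx + b·Δy = Δh: det = 130·15 − 45·25 = 825.
∂h/∂x = [(-0.42)·15 − (-0.17)·25] / 825 = -0.002485
∂h/∂y = [130·(-0.17) − 45·(-0.42)] / 825 = -0.003879
|∇h| = √(-0.002485² + -0.003879²) = 0.004607
Seepage velocity v = K·i/n = 2.9 × 0.004607 / 0.28 = 0.04772 m/day.
t = 750 / 0.04772 = 1.572e+04 days = 43 years.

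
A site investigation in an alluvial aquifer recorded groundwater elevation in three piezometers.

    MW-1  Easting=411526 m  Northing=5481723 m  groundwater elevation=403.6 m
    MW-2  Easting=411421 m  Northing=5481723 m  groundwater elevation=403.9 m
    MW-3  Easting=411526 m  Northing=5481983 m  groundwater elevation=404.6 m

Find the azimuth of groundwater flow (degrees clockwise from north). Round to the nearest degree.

143°

∂h/∂x = (403.9 − 403.6) / (411421 − 411526) = -0.002857
∂h/∂y = (404.6 − 403.6) / (5481983 − 5481723) = +0.003846
Flow direction (−∇h) has components (+0.002857 E, -0.003846 N).
Azimuth = atan2(E, N) = atan2(+0.002857, -0.003846) = 143.4° ≈ 143°.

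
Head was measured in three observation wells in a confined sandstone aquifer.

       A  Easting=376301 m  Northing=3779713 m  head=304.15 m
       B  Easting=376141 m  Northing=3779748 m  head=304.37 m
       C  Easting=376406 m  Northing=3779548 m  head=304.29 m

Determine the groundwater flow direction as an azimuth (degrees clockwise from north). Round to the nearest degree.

With h = a·x + b·y + c and A as origin, the differences give:
  (-160)·a + 35·b = +0.22
  105·a + (-165)·b = +0.14
Eliminate b (×(-165) and ×35, subtract): 22725·a = -41.200 → a = ∂h/∂x = -0.001813
Back-substitute: b = ∂h/∂y = -0.002002.
Flow direction (−∇h) has components (+0.001813 E, +0.002002 N).
Azimuth = atan2(E, N) = atan2(+0.001813, +0.002002) = 42.2° ≈ 042°.

042°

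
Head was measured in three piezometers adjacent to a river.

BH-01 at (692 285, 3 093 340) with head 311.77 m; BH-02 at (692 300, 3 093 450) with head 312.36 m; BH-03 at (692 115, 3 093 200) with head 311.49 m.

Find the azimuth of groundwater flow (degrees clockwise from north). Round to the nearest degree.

152°

With h = a·x + b·y + c and BH-01 as origin, the differences give:
  15·a + 110·b = +0.59
  (-170)·a + (-140)·b = -0.28
Eliminate b (×(-140) and ×110, subtract): 16600·a = -51.800 → a = ∂h/∂x = -0.003120
Back-substitute: b = ∂h/∂y = +0.005789.
Flow direction (−∇h) has components (+0.003120 E, -0.005789 N).
Azimuth = atan2(E, N) = atan2(+0.003120, -0.005789) = 151.7° ≈ 152°.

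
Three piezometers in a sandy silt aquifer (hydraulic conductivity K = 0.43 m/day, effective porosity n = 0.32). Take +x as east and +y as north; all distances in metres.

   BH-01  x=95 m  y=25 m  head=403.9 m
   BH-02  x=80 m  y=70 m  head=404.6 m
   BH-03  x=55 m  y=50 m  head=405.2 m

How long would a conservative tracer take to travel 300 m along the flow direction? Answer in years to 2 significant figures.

Taking BH-01 as reference: BH-02−BH-01 = (-15, 45, +0.7); BH-03−BH-01 = (-40, 25, +1.3).
Solve a·Δx + b·Δy = Δh: det = (-15)·25 − (-40)·45 = 1425.
∂h/∂x = [(+0.7)·25 − (+1.3)·45] / 1425 = -0.02877
∂h/∂y = [(-15)·(+1.3) − (-40)·(+0.7)] / 1425 = +0.005965
|∇h| = √(-0.02877² + 0.005965²) = 0.02938
Seepage velocity v = K·i/n = 0.43 × 0.02938 / 0.32 = 0.03948 m/day.
t = 300 / 0.03948 = 7599 days = 20.8 years.

21 years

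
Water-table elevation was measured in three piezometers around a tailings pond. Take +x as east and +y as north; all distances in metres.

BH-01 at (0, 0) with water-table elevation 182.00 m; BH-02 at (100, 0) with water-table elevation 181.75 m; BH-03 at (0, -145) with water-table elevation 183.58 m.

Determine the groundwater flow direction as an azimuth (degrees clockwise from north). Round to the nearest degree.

013°

∂h/∂x = (181.75 − 182.00) / (100 − 0) = -0.002500
∂h/∂y = (183.58 − 182.00) / (-145 − 0) = -0.01090
Flow direction (−∇h) has components (+0.002500 E, +0.01090 N).
Azimuth = atan2(E, N) = atan2(+0.002500, +0.01090) = 12.9° ≈ 013°.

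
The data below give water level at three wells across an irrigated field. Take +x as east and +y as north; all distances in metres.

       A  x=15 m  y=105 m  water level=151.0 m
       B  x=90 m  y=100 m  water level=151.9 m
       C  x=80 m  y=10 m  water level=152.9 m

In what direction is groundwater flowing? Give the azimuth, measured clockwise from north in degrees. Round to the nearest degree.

318°

Three-point gradient (reference A): Δ to B = (75, -5, +0.9), Δ to C = (65, -95, +1.9).
∂h/∂x = +0.01118, ∂h/∂y = -0.01235 (det = -6800).
Flow direction (−∇h) has components (-0.01118 E, +0.01235 N).
Azimuth = atan2(E, N) = atan2(-0.01118, +0.01235) = 317.9° ≈ 318°.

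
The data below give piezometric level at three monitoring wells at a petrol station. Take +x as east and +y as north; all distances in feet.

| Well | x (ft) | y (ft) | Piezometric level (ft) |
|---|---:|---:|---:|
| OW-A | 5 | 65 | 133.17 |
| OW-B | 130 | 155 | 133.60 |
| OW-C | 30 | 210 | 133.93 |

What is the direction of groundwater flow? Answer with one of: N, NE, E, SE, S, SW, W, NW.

With h = a·x + b·y + c and OW-A as origin, the differences give:
  125·a + 90·b = +0.43
  25·a + 145·b = +0.76
Eliminate b (×145 and ×90, subtract): 15875·a = -6.050 → a = ∂h/∂x = -0.0003811
Back-substitute: b = ∂h/∂y = +0.005307.
Flow = −∇h = (+0.0003811 east, -0.005307 north), which points south.

S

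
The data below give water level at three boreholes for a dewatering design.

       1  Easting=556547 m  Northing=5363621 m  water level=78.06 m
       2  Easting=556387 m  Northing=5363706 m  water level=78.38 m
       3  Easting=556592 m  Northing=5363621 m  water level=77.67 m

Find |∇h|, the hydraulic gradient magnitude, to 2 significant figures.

0.015

Three-point gradient (reference 1): Δ to 2 = (-160, 85, +0.32), Δ to 3 = (45, 0, -0.39).
∂h/∂x = -0.008667, ∂h/∂y = -0.01255 (det = -3825).
|∇h| = √(-0.008667² + -0.01255²) = 0.01525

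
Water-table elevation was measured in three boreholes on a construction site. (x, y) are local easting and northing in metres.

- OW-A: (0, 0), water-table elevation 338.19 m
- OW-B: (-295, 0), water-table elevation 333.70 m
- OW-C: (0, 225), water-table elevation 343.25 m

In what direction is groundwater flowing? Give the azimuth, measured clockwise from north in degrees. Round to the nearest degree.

∂h/∂x = (333.70 − 338.19) / (-295 − 0) = +0.01522
∂h/∂y = (343.25 − 338.19) / (225 − 0) = +0.02249
Flow direction (−∇h) has components (-0.01522 E, -0.02249 N).
Azimuth = atan2(E, N) = atan2(-0.01522, -0.02249) = 214.1° ≈ 214°.

214°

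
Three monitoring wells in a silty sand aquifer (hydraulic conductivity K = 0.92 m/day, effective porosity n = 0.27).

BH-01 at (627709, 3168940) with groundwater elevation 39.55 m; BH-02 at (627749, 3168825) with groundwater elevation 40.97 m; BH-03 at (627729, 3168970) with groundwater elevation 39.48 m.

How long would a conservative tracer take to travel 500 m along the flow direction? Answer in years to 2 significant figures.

Differences from BH-01: to BH-02 (Δx, Δy, Δh) = (40, -115, +1.42); to BH-03 = (20, 30, -0.07).
Determinant of the coordinate differences = 40·30 − 20·(-115) = 3500.
∂h/∂x = [(+1.42)·30 − (-0.07)·(-115)] / 3500 = +0.009871
∂h/∂y = [40·(-0.07) − 20·(+1.42)] / 3500 = -0.008914
|∇h| = √(0.009871² + -0.008914²) = 0.0133
Seepage velocity v = K·i/n = 0.92 × 0.0133 / 0.27 = 0.04532 m/day.
t = 500 / 0.04532 = 1.103e+04 days = 30.2 years.

30 years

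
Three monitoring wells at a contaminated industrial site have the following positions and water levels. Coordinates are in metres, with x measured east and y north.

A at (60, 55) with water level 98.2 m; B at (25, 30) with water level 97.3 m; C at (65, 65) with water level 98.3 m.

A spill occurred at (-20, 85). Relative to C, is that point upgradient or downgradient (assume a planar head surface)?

downgradient

Three-point gradient (reference A): Δ to B = (-35, -25, -0.9), Δ to C = (5, 10, +0.1).
∂h/∂x = +0.02889, ∂h/∂y = -0.004444 (det = -225).
Head at (-20, 85) = 98.2 + (+0.02889)·(-80) + (-0.004444)·(30) = 95.76 m.
That is lower than the 98.3 m at C, so the point is downgradient.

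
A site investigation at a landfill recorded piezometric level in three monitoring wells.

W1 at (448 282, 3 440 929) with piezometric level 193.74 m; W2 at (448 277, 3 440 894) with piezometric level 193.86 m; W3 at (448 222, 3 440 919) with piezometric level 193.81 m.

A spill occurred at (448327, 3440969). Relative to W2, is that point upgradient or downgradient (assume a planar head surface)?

downgradient

Taking W1 as reference: W2−W1 = (-5, -35, +0.12); W3−W1 = (-60, -10, +0.07).
Solve a·Δx + b·Δy = Δh: det = (-5)·(-10) − (-60)·(-35) = -2050.
∂h/∂x = [(+0.12)·(-10) − (+0.07)·(-35)] / -2050 = -0.0006098
∂h/∂y = [(-5)·(+0.07) − (-60)·(+0.12)] / -2050 = -0.003341
Head at (448327, 3440969) = 193.74 + (-0.0006098)·(45) + (-0.003341)·(40) = 193.58 m.
That is lower than the 193.86 m at W2, so the point is downgradient.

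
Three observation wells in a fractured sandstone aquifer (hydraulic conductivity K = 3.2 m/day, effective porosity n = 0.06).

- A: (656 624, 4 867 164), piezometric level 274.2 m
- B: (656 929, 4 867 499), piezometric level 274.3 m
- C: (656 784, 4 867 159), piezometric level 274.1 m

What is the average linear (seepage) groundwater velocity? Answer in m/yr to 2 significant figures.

Differences from A: to B (Δx, Δy, Δh) = (305, 335, +0.1); to C = (160, -5, -0.1).
Determinant of the coordinate differences = 305·(-5) − 160·335 = -55125.
∂h/∂x = [(+0.1)·(-5) − (-0.1)·335] / -55125 = -0.0005986
∂h/∂y = [305·(-0.1) − 160·(+0.1)] / -55125 = +0.0008435
|∇h| = √(-0.0005986² + 0.0008435²) = 0.001034
Seepage velocity v = K·i/n = 3.2 × 0.001034 / 0.06 = 0.05515 m/day = 20.14 m/yr.

20 m/yr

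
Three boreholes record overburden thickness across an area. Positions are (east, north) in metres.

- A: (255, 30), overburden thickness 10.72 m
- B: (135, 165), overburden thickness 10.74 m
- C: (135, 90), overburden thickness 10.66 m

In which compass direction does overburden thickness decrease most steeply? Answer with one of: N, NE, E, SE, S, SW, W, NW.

Three-point gradient (reference A): Δ to B = (-120, 135, +0.02), Δ to C = (-120, 60, -0.06).
∂d/∂x = +0.001033, ∂d/∂y = +0.001067 (det = 9000).
Steepest decrease is along −∇f = (-0.001033 E, -0.001067 N) → southwest.

SW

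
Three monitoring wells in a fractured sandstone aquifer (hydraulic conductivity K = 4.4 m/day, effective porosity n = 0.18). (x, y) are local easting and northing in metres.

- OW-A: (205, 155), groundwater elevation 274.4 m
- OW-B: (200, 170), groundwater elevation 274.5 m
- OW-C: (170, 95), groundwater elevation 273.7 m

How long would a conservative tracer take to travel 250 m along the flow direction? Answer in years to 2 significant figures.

Differences from OW-A: to OW-B (Δx, Δy, Δh) = (-5, 15, +0.1); to OW-C = (-35, -60, -0.7).
Solve a·Δx + b·Δy = Δh: det = (-5)·(-60) − (-35)·15 = 825.
∂h/∂x = [(+0.1)·(-60) − (-0.7)·15] / 825 = +0.005455
∂h/∂y = [(-5)·(-0.7) − (-35)·(+0.1)] / 825 = +0.008485
|∇h| = √(0.005455² + 0.008485²) = 0.01009
Seepage velocity v = K·i/n = 4.4 × 0.01009 / 0.18 = 0.2466 m/day.
t = 250 / 0.2466 = 1014 days = 2.78 years.

2.8 years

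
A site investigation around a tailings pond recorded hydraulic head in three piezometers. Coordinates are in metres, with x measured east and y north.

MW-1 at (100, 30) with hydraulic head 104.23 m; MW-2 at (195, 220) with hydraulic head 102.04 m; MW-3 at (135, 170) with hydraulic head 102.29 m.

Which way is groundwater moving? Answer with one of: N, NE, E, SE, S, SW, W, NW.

NW

With h = a·x + b·y + c and MW-1 as origin, the differences give:
  95·a + 190·b = -2.19
  35·a + 140·b = -1.94
Eliminate b (×140 and ×190, subtract): 6650·a = 62.000 → a = ∂h/∂x = +0.009323
Back-substitute: b = ∂h/∂y = -0.01619.
Flow = −∇h = (-0.009323 east, +0.01619 north), which points northwest.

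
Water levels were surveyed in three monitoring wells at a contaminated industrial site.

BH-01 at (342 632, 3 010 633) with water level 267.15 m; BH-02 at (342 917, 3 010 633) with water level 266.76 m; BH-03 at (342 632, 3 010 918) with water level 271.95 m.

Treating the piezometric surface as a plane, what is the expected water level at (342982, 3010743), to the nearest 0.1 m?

∂h/∂x = (266.76 − 267.15) / (342917 − 342632) = -0.001368
∂h/∂y = (271.95 − 267.15) / (3010918 − 3010633) = +0.01684
h(342982, 3010743) = 267.15 + (-0.001368)·(350) + (+0.01684)·(110) = 267.15 -0.479 +1.853 = 268.524 m.

268.5 m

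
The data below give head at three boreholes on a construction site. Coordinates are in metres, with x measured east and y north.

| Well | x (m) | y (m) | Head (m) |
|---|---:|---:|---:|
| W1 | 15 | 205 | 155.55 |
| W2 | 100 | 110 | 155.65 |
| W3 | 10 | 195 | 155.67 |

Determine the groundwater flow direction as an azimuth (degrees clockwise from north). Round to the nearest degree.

044°

With h = a·x + b·y + c and W1 as origin, the differences give:
  85·a + (-95)·b = +0.10
  (-5)·a + (-10)·b = +0.12
Eliminate b (×(-10) and ×(-95), subtract): -1325·a = 10.400 → a = ∂h/∂x = -0.007849
Back-substitute: b = ∂h/∂y = -0.008075.
Flow direction (−∇h) has components (+0.007849 E, +0.008075 N).
Azimuth = atan2(E, N) = atan2(+0.007849, +0.008075) = 44.2° ≈ 044°.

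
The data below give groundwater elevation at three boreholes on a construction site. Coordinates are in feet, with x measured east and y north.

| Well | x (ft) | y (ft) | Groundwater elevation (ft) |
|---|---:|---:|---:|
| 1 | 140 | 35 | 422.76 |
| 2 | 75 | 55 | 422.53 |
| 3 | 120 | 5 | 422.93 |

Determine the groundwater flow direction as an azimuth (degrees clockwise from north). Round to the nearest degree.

Taking 1 as reference: 2−1 = (-65, 20, -0.23); 3−1 = (-20, -30, +0.17).
Solve a·Δx + b·Δy = Δh: det = (-65)·(-30) − (-20)·20 = 2350.
∂h/∂x = [(-0.23)·(-30) − (+0.17)·20] / 2350 = +0.001489
∂h/∂y = [(-65)·(+0.17) − (-20)·(-0.23)] / 2350 = -0.006660
Flow direction (−∇h) has components (-0.001489 E, +0.006660 N).
Azimuth = atan2(E, N) = atan2(-0.001489, +0.006660) = 347.4° ≈ 347°.

347°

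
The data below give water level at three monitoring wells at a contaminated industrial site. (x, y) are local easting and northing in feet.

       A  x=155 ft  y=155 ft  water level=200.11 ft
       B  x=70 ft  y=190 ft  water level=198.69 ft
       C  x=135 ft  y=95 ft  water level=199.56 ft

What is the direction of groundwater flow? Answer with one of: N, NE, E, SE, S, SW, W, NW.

W

Differences from A: to B (Δx, Δy, Δh) = (-85, 35, -1.42); to C = (-20, -60, -0.55).
Solve a·Δx + b·Δy = Δh: det = (-85)·(-60) − (-20)·35 = 5800.
∂h/∂x = [(-1.42)·(-60) − (-0.55)·35] / 5800 = +0.01801
∂h/∂y = [(-85)·(-0.55) − (-20)·(-1.42)] / 5800 = +0.003164
Flow = −∇h = (-0.01801 east, -0.003164 north), which points west.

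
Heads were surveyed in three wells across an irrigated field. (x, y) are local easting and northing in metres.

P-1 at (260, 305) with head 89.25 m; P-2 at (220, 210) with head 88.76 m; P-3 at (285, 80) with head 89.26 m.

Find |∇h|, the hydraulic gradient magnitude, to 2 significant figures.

Three-point gradient (reference P-1): Δ to P-2 = (-40, -95, -0.49), Δ to P-3 = (25, -225, +0.01).
∂h/∂x = +0.009776, ∂h/∂y = +0.001042 (det = 11375).
|∇h| = √(0.009776² + 0.001042²) = 0.009831

0.0098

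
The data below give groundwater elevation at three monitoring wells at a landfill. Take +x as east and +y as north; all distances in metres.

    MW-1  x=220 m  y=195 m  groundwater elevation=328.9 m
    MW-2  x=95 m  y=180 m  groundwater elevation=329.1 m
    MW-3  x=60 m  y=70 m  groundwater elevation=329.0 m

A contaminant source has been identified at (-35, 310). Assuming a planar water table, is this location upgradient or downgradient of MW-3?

upgradient

With h = a·x + b·y + c and MW-1 as origin, the differences give:
  (-125)·a + (-15)·b = +0.2
  (-160)·a + (-125)·b = +0.1
Eliminate b (×(-125) and ×(-15), subtract): 13225·a = -23.50 → a = ∂h/∂x = -0.001777
Back-substitute: b = ∂h/∂y = +0.001474.
Head at (-35, 310) = 328.9 + (-0.001777)·(-255) + (+0.001474)·(115) = 329.52 m.
That is higher than the 329.0 m at MW-3, so the point is upgradient.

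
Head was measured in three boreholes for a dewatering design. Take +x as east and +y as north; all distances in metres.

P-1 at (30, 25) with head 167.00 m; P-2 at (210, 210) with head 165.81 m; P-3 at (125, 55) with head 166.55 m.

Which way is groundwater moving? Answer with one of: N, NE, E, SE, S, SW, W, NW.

Three-point gradient (reference P-1): Δ to P-2 = (180, 185, -1.19), Δ to P-3 = (95, 30, -0.45).
∂h/∂x = -0.003906, ∂h/∂y = -0.002632 (det = -12175).
Flow = −∇h = (+0.003906 east, +0.002632 north), which points northeast.

NE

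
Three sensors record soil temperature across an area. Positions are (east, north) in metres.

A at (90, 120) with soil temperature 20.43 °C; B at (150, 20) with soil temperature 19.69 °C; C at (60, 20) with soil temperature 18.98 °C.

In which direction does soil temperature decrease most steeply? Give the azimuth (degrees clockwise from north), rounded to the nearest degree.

Differences from A: to B (Δx, Δy, Δh) = (60, -100, -0.74); to C = (-30, -100, -1.45).
Determinant of the coordinate differences = 60·(-100) − (-30)·(-100) = -9000.
∂T/∂x = [(-0.74)·(-100) − (-1.45)·(-100)] / -9000 = +0.007889
∂T/∂y = [60·(-1.45) − (-30)·(-0.74)] / -9000 = +0.01213
Steepest decrease is along −∇f: components (-0.007889 E, -0.01213 N).
Azimuth = atan2(-0.007889, -0.01213) = 213.0° ≈ 213°.

213°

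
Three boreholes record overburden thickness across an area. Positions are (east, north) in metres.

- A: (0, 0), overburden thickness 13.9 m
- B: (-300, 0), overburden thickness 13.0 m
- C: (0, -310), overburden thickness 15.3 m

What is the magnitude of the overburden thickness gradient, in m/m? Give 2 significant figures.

∂d/∂x = (13.0 − 13.9) / (-300 − 0) = +0.003000
∂d/∂y = (15.3 − 13.9) / (-310 − 0) = -0.004516
|∇f| = √(0.003000² + -0.004516²) = 0.005422 m/m

0.0054 m/m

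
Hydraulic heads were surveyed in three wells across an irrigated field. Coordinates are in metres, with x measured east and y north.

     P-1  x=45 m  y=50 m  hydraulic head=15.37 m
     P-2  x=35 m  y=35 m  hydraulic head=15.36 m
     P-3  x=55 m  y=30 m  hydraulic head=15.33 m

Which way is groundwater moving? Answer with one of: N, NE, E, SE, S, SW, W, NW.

Differences from P-1: to P-2 (Δx, Δy, Δh) = (-10, -15, -0.01); to P-3 = (10, -20, -0.04).
Determinant of the coordinate differences = (-10)·(-20) − 10·(-15) = 350.
∂h/∂x = [(-0.01)·(-20) − (-0.04)·(-15)] / 350 = -0.001143
∂h/∂y = [(-10)·(-0.04) − 10·(-0.01)] / 350 = +0.001429
Flow = −∇h = (+0.001143 east, -0.001429 north), which points southeast.

SE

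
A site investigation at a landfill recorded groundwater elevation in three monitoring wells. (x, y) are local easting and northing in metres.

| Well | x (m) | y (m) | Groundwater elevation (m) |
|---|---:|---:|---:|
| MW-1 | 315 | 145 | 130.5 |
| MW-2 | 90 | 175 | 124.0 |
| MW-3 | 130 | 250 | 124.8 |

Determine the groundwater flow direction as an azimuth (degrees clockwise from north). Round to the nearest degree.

279°

Taking MW-1 as reference: MW-2−MW-1 = (-225, 30, -6.5); MW-3−MW-1 = (-185, 105, -5.7).
Solve a·Δx + b·Δy = Δh: det = (-225)·105 − (-185)·30 = -18075.
∂h/∂x = [(-6.5)·105 − (-5.7)·30] / -18075 = +0.02830
∂h/∂y = [(-225)·(-5.7) − (-185)·(-6.5)] / -18075 = -0.004426
Flow direction (−∇h) has components (-0.02830 E, +0.004426 N).
Azimuth = atan2(E, N) = atan2(-0.02830, +0.004426) = 278.9° ≈ 279°.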